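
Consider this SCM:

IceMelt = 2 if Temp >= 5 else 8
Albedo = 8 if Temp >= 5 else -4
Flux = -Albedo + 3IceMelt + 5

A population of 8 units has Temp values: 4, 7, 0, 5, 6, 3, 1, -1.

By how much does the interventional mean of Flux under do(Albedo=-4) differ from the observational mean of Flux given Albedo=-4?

-6.75

do(Albedo=-4) breaks Albedo's dependence on Temp. With Albedo=-4 fixed, Flux across the units is 33, 15, 33, 15, 15, 33, 33, 33, mean 26.25.
Conditioning on Albedo=-4 selects the 5 unit(s) with Temp ∈ {4, 0, 3, 1, -1}. Their Flux values: 33, 33, 33, 33, 33. Mean = 33.
Difference = 26.25 − 33 = -6.75.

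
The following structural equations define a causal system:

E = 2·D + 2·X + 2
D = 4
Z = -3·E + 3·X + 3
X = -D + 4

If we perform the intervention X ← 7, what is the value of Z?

-48

Under do(X=7), the mechanism X = -D + 4 is discarded; X is fixed at 7.
E = 2·D + 2·X + 2  [with D=4, X=7]  = 24
Z = -3·E + 3·X + 3  [with E=24, X=7]  = -48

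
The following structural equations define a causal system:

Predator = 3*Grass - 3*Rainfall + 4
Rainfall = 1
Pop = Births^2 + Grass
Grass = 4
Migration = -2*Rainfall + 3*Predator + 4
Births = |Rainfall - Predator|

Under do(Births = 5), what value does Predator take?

13

Under do(Births=5), the mechanism Births = |Rainfall - Predator| is discarded; Births is fixed at 5.
Since Predator is not a descendant of the intervened variable, it is unaffected.
Predator = 3*Grass - 3*Rainfall + 4  [with Grass=4, Rainfall=1]  = 13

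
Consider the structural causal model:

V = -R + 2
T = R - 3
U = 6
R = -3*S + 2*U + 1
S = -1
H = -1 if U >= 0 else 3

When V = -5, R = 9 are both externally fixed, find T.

Under do(V = -5, R = 9), each intervened variable's structural equation is replaced by its fixed value.
T = R - 3  [with R=9]  = 6

6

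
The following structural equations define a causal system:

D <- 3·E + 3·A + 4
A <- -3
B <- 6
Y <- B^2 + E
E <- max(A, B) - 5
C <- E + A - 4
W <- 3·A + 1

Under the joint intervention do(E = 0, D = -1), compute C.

Under do(E = 0, D = -1), each intervened variable's structural equation is replaced by its fixed value.
C = E + A - 4  [with E=0, A=-3]  = -7

-7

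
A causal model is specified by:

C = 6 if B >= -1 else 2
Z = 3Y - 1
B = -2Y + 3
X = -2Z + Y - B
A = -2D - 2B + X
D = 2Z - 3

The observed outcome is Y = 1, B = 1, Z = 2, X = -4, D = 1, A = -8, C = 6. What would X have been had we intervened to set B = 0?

-3

Under do(B=0), the mechanism B = -2Y + 3 is discarded; B is fixed at 0.
Z = 3Y - 1  [with Y=1]  = 2
X = -2Z + Y - B  [with Z=2, Y=1, B=0]  = -3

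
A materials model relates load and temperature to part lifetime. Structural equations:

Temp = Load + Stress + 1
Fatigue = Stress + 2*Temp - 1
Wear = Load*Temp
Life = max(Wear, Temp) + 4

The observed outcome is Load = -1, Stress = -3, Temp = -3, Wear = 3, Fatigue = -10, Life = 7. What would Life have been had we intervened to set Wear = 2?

Under do(Wear=2), the mechanism Wear = Load*Temp is discarded; Wear is fixed at 2.
Temp = Load + Stress + 1  [with Load=-1, Stress=-3]  = -3
Life = max(Wear, Temp) + 4  [with Wear=2, Temp=-3]  = 6

6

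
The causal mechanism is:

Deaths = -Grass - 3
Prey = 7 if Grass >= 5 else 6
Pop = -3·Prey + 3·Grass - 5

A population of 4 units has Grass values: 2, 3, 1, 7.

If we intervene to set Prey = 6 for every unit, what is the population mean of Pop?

-13.25

The intervention sets Prey=6 in all 4 units regardless of Grass. Recomputing Pop per unit gives -17, -14, -20, -2; average -13.25.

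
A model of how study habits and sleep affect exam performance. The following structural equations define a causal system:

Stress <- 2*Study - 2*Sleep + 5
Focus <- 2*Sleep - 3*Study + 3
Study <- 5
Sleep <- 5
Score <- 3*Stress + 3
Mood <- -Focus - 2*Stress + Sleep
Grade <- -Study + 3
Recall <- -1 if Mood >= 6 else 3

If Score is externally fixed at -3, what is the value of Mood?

The intervention breaks the incoming arrows to Score: Score <- 3*Stress + 3 no longer applies, and Score = -3.
Since Mood is not a descendant of the intervened variable, it is unaffected.
Stress = 2*Study - 2*Sleep + 5  [with Study=5, Sleep=5]  = 5
Focus = 2*Sleep - 3*Study + 3  [with Sleep=5, Study=5]  = -2
Mood = -Focus - 2*Stress + Sleep  [with Focus=-2, Stress=5, Sleep=5]  = -3

-3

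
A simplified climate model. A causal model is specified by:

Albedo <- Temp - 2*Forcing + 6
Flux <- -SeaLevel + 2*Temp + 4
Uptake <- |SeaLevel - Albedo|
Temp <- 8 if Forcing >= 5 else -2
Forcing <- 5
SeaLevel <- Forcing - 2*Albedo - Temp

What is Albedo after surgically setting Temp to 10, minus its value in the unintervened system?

2

The intervention breaks the incoming arrows to Temp: Temp <- 8 if Forcing >= 5 else -2 no longer applies, and Temp = 10.
Albedo = Temp - 2*Forcing + 6  [with Temp=10, Forcing=5]  = 6
Without intervention: Temp = 8 if Forcing >= 5 else -2  [with Forcing=5]  = 8; Albedo = Temp - 2*Forcing + 6  [with Temp=8, Forcing=5]  = 4.
Change = 6 − 4 = 2.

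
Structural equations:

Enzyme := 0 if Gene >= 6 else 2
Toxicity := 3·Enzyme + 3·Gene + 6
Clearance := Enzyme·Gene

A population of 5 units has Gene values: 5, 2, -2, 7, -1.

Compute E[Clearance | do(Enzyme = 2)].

Every unit gets Enzyme=2 under the intervention. Clearance values become 10, 4, -4, 14, -2; E[Clearance|do(Enzyme=2)] = 4.4.

4.4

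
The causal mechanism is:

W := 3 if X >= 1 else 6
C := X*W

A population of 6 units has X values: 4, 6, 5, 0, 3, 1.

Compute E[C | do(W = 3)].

Under do(W=3), W's equation is replaced by W=3 for every unit. Per-unit C: 12, 18, 15, 0, 9, 3. Mean = 9.5.

9.5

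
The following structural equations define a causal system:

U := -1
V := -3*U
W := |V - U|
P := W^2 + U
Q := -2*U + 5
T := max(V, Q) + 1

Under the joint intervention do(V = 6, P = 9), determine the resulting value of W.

7

The joint intervention fixes V = 6, P = 9, removing each variable's own equation.
W = |V - U|  [with V=6, U=-1]  = 7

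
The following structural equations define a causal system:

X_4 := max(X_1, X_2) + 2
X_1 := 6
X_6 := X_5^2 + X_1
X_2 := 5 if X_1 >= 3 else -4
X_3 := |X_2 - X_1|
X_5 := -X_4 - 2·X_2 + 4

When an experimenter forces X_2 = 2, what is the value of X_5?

do(X_2=2) replaces the equation X_2 := 5 if X_1 >= 3 else -4 with the constant X_2 = 2.
X_4 = max(X_1, X_2) + 2  [with X_1=6, X_2=2]  = 8
X_5 = -X_4 - 2·X_2 + 4  [with X_4=8, X_2=2]  = -8

-8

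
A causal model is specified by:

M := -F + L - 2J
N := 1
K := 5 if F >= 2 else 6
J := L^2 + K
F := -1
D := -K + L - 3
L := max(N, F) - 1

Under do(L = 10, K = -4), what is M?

Setting L = 10, K = -4 by intervention discards those variables' equations.
J = L^2 + K  [with L=10, K=-4]  = 96
M = -F + L - 2J  [with F=-1, L=10, J=96]  = -181

-181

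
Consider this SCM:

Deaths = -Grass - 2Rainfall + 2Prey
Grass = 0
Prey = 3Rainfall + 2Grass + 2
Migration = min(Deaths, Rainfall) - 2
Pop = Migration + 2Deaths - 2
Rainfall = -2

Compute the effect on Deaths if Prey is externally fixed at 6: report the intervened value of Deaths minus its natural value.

20

The intervention breaks the incoming arrows to Prey: Prey = 3Rainfall + 2Grass + 2 no longer applies, and Prey = 6.
Deaths = -Grass - 2Rainfall + 2Prey  [with Grass=0, Rainfall=-2, Prey=6]  = 16
Without intervention: Prey = 3Rainfall + 2Grass + 2  [with Rainfall=-2, Grass=0]  = -4; Deaths = -Grass - 2Rainfall + 2Prey  [with Grass=0, Rainfall=-2, Prey=-4]  = -4.
Change = 16 − (-4) = 20.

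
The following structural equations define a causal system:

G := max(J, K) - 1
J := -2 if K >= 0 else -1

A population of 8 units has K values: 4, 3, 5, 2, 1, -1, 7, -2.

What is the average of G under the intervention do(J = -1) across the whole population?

Every unit gets J=-1 under the intervention. G values become 3, 2, 4, 1, 0, -2, 6, -2; E[G|do(J=-1)] = 1.5.

1.5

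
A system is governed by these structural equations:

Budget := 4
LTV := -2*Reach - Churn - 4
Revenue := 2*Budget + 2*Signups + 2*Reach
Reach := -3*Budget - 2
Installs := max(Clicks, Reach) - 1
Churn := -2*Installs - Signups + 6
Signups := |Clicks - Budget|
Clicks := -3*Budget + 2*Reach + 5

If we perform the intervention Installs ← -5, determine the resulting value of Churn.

-23

Under do(Installs=-5), the mechanism Installs := max(Clicks, Reach) - 1 is discarded; Installs is fixed at -5.
Reach = -3*Budget - 2  [with Budget=4]  = -14
Clicks = -3*Budget + 2*Reach + 5  [with Budget=4, Reach=-14]  = -35
Signups = |Clicks - Budget|  [with Clicks=-35, Budget=4]  = 39
Churn = -2*Installs - Signups + 6  [with Installs=-5, Signups=39]  = -23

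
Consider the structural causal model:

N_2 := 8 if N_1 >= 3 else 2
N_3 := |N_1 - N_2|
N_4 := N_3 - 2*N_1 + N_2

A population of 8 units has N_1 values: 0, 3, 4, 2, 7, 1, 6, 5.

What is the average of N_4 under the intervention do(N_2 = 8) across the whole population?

5.5

Every unit gets N_2=8 under the intervention. N_4 values become 16, 7, 4, 10, -5, 13, -2, 1; E[N_4|do(N_2=8)] = 5.5.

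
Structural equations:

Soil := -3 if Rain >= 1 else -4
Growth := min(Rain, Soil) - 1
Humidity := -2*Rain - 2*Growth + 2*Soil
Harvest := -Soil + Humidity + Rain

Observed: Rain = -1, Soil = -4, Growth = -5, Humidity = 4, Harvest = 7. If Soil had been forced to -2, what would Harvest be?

do(Soil=-2) replaces the equation Soil := -3 if Rain >= 1 else -4 with the constant Soil = -2.
Growth = min(Rain, Soil) - 1  [with Rain=-1, Soil=-2]  = -3
Humidity = -2*Rain - 2*Growth + 2*Soil  [with Rain=-1, Growth=-3, Soil=-2]  = 4
Harvest = -Soil + Humidity + Rain  [with Soil=-2, Humidity=4, Rain=-1]  = 5

5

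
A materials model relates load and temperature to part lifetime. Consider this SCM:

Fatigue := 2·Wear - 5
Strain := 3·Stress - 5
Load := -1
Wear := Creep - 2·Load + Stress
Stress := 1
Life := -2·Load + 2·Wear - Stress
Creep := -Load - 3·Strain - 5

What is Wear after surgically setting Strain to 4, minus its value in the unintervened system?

do(Strain=4) replaces the equation Strain := 3·Stress - 5 with the constant Strain = 4.
Creep = -Load - 3·Strain - 5  [with Load=-1, Strain=4]  = -16
Wear = Creep - 2·Load + Stress  [with Creep=-16, Load=-1, Stress=1]  = -13
Without intervention: Strain = 3·Stress - 5  [with Stress=1]  = -2; Creep = -Load - 3·Strain - 5  [with Load=-1, Strain=-2]  = 2; Wear = Creep - 2·Load + Stress  [with Creep=2, Load=-1, Stress=1]  = 5.
Change = -13 − 5 = -18.

-18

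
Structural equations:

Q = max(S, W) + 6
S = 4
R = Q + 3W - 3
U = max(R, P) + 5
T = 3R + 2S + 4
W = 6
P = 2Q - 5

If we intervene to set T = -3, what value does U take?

32

Under do(T=-3), the mechanism T = 3R + 2S + 4 is discarded; T is fixed at -3.
Since U is not a descendant of the intervened variable, it is unaffected.
Q = max(S, W) + 6  [with S=4, W=6]  = 12
R = Q + 3W - 3  [with Q=12, W=6]  = 27
P = 2Q - 5  [with Q=12]  = 19
U = max(R, P) + 5  [with R=27, P=19]  = 32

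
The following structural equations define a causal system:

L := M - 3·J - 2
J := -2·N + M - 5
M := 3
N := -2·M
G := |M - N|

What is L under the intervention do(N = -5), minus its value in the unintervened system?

6

do(N=-5) replaces the equation N := -2·M with the constant N = -5.
J = -2·N + M - 5  [with N=-5, M=3]  = 8
L = M - 3·J - 2  [with M=3, J=8]  = -23
Without intervention: N = -2·M  [with M=3]  = -6; J = -2·N + M - 5  [with N=-6, M=3]  = 10; L = M - 3·J - 2  [with M=3, J=10]  = -29.
Change = -23 − (-29) = 6.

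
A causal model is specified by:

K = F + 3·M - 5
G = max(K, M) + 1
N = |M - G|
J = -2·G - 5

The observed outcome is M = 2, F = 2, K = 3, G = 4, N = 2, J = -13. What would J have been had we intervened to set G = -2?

Under do(G=-2), the mechanism G = max(K, M) + 1 is discarded; G is fixed at -2.
J = -2·G - 5  [with G=-2]  = -1

-1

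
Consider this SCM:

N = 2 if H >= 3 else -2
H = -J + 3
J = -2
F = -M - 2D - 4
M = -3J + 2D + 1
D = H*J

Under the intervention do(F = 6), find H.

5

do(F=6) replaces the equation F = -M - 2D - 4 with the constant F = 6.
H is not downstream of the intervention, so its value is determined by the original equations.
H = -J + 3  [with J=-2]  = 5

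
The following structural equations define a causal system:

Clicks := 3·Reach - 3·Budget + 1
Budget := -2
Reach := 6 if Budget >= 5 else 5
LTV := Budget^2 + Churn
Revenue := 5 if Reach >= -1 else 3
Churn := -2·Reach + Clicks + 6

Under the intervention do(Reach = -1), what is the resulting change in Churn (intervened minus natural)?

-6

Under do(Reach=-1), the mechanism Reach := 6 if Budget >= 5 else 5 is discarded; Reach is fixed at -1.
Clicks = 3·Reach - 3·Budget + 1  [with Reach=-1, Budget=-2]  = 4
Churn = -2·Reach + Clicks + 6  [with Reach=-1, Clicks=4]  = 12
Without intervention: Reach = 6 if Budget >= 5 else 5  [with Budget=-2]  = 5; Clicks = 3·Reach - 3·Budget + 1  [with Reach=5, Budget=-2]  = 22; Churn = -2·Reach + Clicks + 6  [with Reach=5, Clicks=22]  = 18.
Change = 12 − 18 = -6.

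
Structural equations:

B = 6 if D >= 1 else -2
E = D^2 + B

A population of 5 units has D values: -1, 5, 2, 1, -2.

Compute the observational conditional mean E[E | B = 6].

16

Conditioning on B=6 selects the 3 unit(s) with D ∈ {5, 2, 1}. Their E values: 31, 10, 7. Mean = 16.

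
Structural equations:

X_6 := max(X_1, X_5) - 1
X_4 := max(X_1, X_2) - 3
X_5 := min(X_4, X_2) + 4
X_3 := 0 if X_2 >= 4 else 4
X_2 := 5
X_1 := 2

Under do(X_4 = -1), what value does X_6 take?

Under do(X_4=-1), the mechanism X_4 := max(X_1, X_2) - 3 is discarded; X_4 is fixed at -1.
X_5 = min(X_4, X_2) + 4  [with X_4=-1, X_2=5]  = 3
X_6 = max(X_1, X_5) - 1  [with X_1=2, X_5=3]  = 2

2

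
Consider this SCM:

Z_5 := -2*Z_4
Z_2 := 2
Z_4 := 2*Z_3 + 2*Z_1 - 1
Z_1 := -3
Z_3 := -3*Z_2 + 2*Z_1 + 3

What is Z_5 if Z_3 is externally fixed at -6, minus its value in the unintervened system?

do(Z_3=-6) replaces the equation Z_3 := -3*Z_2 + 2*Z_1 + 3 with the constant Z_3 = -6.
Z_4 = 2*Z_3 + 2*Z_1 - 1  [with Z_3=-6, Z_1=-3]  = -19
Z_5 = -2*Z_4  [with Z_4=-19]  = 38
Without intervention: Z_3 = -3*Z_2 + 2*Z_1 + 3  [with Z_2=2, Z_1=-3]  = -9; Z_4 = 2*Z_3 + 2*Z_1 - 1  [with Z_3=-9, Z_1=-3]  = -25; Z_5 = -2*Z_4  [with Z_4=-25]  = 50.
Change = 38 − 50 = -12.

-12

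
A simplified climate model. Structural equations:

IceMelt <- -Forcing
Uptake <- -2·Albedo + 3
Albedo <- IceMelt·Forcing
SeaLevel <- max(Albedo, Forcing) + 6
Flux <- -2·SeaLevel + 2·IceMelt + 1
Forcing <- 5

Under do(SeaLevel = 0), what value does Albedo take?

Under do(SeaLevel=0), the mechanism SeaLevel <- max(Albedo, Forcing) + 6 is discarded; SeaLevel is fixed at 0.
Since Albedo is not a descendant of the intervened variable, it is unaffected.
IceMelt = -Forcing  [with Forcing=5]  = -5
Albedo = IceMelt·Forcing  [with IceMelt=-5, Forcing=5]  = -25

-25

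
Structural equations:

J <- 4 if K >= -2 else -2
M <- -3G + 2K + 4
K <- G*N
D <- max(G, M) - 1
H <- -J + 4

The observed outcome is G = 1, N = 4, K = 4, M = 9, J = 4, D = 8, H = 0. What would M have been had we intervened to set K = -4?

-7

The intervention breaks the incoming arrows to K: K <- G*N no longer applies, and K = -4.
M = -3G + 2K + 4  [with G=1, K=-4]  = -7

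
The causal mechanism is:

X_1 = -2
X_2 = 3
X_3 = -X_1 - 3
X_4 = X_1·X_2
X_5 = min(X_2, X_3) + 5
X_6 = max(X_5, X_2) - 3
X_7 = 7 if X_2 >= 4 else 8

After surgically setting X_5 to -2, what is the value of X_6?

The intervention breaks the incoming arrows to X_5: X_5 = min(X_2, X_3) + 5 no longer applies, and X_5 = -2.
X_6 = max(X_5, X_2) - 3  [with X_5=-2, X_2=3]  = 0

0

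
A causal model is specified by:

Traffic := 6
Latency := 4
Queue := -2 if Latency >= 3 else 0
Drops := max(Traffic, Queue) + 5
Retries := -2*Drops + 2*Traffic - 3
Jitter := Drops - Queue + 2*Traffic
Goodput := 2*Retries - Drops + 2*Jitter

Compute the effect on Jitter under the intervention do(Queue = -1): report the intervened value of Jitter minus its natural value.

The intervention breaks the incoming arrows to Queue: Queue := -2 if Latency >= 3 else 0 no longer applies, and Queue = -1.
Drops = max(Traffic, Queue) + 5  [with Traffic=6, Queue=-1]  = 11
Jitter = Drops - Queue + 2*Traffic  [with Drops=11, Queue=-1, Traffic=6]  = 24
Without intervention: Queue = -2 if Latency >= 3 else 0  [with Latency=4]  = -2; Drops = max(Traffic, Queue) + 5  [with Traffic=6, Queue=-2]  = 11; Jitter = Drops - Queue + 2*Traffic  [with Drops=11, Queue=-2, Traffic=6]  = 25.
Change = 24 − 25 = -1.

-1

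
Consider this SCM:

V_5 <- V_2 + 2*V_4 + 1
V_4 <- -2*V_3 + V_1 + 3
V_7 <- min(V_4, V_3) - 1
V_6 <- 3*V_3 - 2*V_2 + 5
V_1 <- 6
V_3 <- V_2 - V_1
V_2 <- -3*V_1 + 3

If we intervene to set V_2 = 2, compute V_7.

Under do(V_2=2), the mechanism V_2 <- -3*V_1 + 3 is discarded; V_2 is fixed at 2.
V_3 = V_2 - V_1  [with V_2=2, V_1=6]  = -4
V_4 = -2*V_3 + V_1 + 3  [with V_3=-4, V_1=6]  = 17
V_7 = min(V_4, V_3) - 1  [with V_4=17, V_3=-4]  = -5

-5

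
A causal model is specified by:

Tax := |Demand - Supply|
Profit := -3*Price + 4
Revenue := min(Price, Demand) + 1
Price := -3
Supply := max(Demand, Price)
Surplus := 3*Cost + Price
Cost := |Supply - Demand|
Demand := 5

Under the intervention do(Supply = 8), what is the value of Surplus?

The intervention breaks the incoming arrows to Supply: Supply := max(Demand, Price) no longer applies, and Supply = 8.
Cost = |Supply - Demand|  [with Supply=8, Demand=5]  = 3
Surplus = 3*Cost + Price  [with Cost=3, Price=-3]  = 6

6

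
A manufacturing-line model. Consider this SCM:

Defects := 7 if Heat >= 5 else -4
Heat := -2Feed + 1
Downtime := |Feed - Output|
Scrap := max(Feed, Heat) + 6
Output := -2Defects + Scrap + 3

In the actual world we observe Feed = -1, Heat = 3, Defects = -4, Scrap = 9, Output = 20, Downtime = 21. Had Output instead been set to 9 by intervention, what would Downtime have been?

The intervention breaks the incoming arrows to Output: Output := -2Defects + Scrap + 3 no longer applies, and Output = 9.
Downtime = |Feed - Output|  [with Feed=-1, Output=9]  = 10

10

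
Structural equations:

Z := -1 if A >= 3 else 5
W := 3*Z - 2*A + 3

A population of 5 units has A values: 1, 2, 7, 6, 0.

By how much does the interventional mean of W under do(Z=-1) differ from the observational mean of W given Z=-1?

Every unit gets Z=-1 under the intervention. W values become -2, -4, -14, -12, 0; E[W|do(Z=-1)] = -6.4.
E[W|Z=-1] averages over only the 2 units with Z=-1 (A = 7, 6): W = -14, -12, mean -13.
Difference = -6.4 − (-13) = 6.6.

6.6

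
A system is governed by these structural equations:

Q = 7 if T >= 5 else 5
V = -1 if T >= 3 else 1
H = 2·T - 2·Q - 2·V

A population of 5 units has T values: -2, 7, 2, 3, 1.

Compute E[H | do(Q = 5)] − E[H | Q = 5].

Every unit gets Q=5 under the intervention. H values become -16, 6, -8, -2, -10; E[H|do(Q=5)] = -6.
Observing Q=5 restricts to units where Q's equation naturally yields 5: T ∈ {-2, 2, 3, 1}. In that subpopulation H = -16, -8, -2, -10, mean -9.
Difference = -6 − (-9) = 3.

3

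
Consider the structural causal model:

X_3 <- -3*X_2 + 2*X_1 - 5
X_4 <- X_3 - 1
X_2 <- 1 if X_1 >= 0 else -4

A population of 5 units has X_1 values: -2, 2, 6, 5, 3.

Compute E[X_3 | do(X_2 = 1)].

-2.4

Every unit gets X_2=1 under the intervention. X_3 values become -12, -4, 4, 2, -2; E[X_3|do(X_2=1)] = -2.4.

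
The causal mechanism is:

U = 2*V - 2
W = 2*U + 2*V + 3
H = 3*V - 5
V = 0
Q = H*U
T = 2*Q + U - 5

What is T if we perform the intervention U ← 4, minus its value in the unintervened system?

-54

do(U=4) replaces the equation U = 2*V - 2 with the constant U = 4.
H = 3*V - 5  [with V=0]  = -5
Q = H*U  [with H=-5, U=4]  = -20
T = 2*Q + U - 5  [with Q=-20, U=4]  = -41
Without intervention: U = 2*V - 2  [with V=0]  = -2; H = 3*V - 5  [with V=0]  = -5; Q = H*U  [with H=-5, U=-2]  = 10; T = 2*Q + U - 5  [with Q=10, U=-2]  = 13.
Change = -41 − 13 = -54.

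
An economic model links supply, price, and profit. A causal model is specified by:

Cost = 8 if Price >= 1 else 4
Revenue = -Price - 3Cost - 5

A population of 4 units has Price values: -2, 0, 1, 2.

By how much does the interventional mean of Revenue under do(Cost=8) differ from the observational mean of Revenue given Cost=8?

do(Cost=8) breaks Cost's dependence on Price. With Cost=8 fixed, Revenue across the units is -27, -29, -30, -31, mean -29.25.
Observing Cost=8 restricts to units where Cost's equation naturally yields 8: Price ∈ {1, 2}. In that subpopulation Revenue = -30, -31, mean -30.5.
Difference = -29.25 − (-30.5) = 1.25.

1.25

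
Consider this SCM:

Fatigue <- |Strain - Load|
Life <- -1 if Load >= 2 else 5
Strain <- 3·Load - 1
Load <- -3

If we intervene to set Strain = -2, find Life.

Under do(Strain=-2), the mechanism Strain <- 3·Load - 1 is discarded; Strain is fixed at -2.
Since Life is not a descendant of the intervened variable, it is unaffected.
Life = -1 if Load >= 2 else 5  [with Load=-3]  = 5

5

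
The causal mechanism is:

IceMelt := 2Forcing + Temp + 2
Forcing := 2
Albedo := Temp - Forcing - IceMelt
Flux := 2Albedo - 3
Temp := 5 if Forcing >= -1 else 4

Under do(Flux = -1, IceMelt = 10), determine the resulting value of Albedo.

Under do(Flux = -1, IceMelt = 10), each intervened variable's structural equation is replaced by its fixed value.
Temp = 5 if Forcing >= -1 else 4  [with Forcing=2]  = 5
Albedo = Temp - Forcing - IceMelt  [with Temp=5, Forcing=2, IceMelt=10]  = -7

-7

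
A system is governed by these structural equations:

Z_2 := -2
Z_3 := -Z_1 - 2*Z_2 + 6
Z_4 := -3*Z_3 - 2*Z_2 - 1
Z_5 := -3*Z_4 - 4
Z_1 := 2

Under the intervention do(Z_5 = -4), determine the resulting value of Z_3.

do(Z_5=-4) replaces the equation Z_5 := -3*Z_4 - 4 with the constant Z_5 = -4.
Z_3 is not downstream of the intervention, so its value is determined by the original equations.
Z_3 = -Z_1 - 2*Z_2 + 6  [with Z_1=2, Z_2=-2]  = 8

8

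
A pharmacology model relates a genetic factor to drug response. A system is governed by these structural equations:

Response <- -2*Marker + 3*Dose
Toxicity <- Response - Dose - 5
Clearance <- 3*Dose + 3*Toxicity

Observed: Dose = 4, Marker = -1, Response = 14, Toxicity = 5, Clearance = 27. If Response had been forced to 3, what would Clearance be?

-6

do(Response=3) replaces the equation Response <- -2*Marker + 3*Dose with the constant Response = 3.
Toxicity = Response - Dose - 5  [with Response=3, Dose=4]  = -6
Clearance = 3*Dose + 3*Toxicity  [with Dose=4, Toxicity=-6]  = -6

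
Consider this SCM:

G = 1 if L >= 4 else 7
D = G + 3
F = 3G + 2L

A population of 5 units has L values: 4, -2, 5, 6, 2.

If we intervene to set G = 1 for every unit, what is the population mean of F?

do(G=1) breaks G's dependence on L. With G=1 fixed, F across the units is 11, -1, 13, 15, 7, mean 9.

9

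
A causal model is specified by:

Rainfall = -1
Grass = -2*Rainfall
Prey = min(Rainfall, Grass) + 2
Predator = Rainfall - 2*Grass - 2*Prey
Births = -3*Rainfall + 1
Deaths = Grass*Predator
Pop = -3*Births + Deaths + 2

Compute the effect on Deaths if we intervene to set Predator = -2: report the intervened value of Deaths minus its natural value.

10

Under do(Predator=-2), the mechanism Predator = Rainfall - 2*Grass - 2*Prey is discarded; Predator is fixed at -2.
Grass = -2*Rainfall  [with Rainfall=-1]  = 2
Deaths = Grass*Predator  [with Grass=2, Predator=-2]  = -4
Without intervention: Grass = -2*Rainfall  [with Rainfall=-1]  = 2; Prey = min(Rainfall, Grass) + 2  [with Rainfall=-1, Grass=2]  = 1; Predator = Rainfall - 2*Grass - 2*Prey  [with Rainfall=-1, Grass=2, Prey=1]  = -7; Deaths = Grass*Predator  [with Grass=2, Predator=-7]  = -14.
Change = -4 − (-14) = 10.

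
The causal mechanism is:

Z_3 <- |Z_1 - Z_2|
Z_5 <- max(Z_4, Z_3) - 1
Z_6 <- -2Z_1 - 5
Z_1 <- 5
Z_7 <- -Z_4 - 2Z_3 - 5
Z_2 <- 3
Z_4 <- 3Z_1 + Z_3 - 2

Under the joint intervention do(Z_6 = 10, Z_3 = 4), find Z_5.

Under do(Z_6 = 10, Z_3 = 4), each intervened variable's structural equation is replaced by its fixed value.
Z_4 = 3Z_1 + Z_3 - 2  [with Z_1=5, Z_3=4]  = 17
Z_5 = max(Z_4, Z_3) - 1  [with Z_4=17, Z_3=4]  = 16

16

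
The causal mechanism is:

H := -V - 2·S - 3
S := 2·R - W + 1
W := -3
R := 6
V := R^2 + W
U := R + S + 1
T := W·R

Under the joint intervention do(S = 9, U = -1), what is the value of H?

-54

Under do(S = 9, U = -1), each intervened variable's structural equation is replaced by its fixed value.
V = R^2 + W  [with R=6, W=-3]  = 33
H = -V - 2·S - 3  [with V=33, S=9]  = -54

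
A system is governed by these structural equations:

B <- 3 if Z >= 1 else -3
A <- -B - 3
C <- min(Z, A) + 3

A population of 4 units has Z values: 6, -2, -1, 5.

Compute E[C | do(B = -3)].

Every unit gets B=-3 under the intervention. C values become 3, 1, 2, 3; E[C|do(B=-3)] = 2.25.

2.25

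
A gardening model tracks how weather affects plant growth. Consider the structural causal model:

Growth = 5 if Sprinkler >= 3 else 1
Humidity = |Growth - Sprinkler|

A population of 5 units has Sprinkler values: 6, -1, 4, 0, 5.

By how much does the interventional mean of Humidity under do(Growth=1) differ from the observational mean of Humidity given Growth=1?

Every unit gets Growth=1 under the intervention. Humidity values become 5, 2, 3, 1, 4; E[Humidity|do(Growth=1)] = 3.
Conditioning on Growth=1 selects the 2 unit(s) with Sprinkler ∈ {-1, 0}. Their Humidity values: 2, 1. Mean = 1.5.
Difference = 3 − 1.5 = 1.5.

1.5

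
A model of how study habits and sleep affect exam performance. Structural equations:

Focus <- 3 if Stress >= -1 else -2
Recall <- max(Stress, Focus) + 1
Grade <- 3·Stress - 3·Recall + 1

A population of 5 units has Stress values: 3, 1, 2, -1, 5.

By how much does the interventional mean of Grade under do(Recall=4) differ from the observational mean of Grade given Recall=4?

2.25

Every unit gets Recall=4 under the intervention. Grade values become -2, -8, -5, -14, 4; E[Grade|do(Recall=4)] = -5.
Observing Recall=4 restricts to units where Recall's equation naturally yields 4: Stress ∈ {3, 1, 2, -1}. In that subpopulation Grade = -2, -8, -5, -14, mean -7.25.
Difference = -5 − (-7.25) = 2.25.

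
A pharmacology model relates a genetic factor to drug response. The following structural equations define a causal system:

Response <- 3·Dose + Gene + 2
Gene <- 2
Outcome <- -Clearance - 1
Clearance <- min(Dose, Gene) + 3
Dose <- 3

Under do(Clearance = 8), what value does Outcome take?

Intervening sets Clearance = 8 and removes its equation (Clearance <- min(Dose, Gene) + 3).
Outcome = -Clearance - 1  [with Clearance=8]  = -9

-9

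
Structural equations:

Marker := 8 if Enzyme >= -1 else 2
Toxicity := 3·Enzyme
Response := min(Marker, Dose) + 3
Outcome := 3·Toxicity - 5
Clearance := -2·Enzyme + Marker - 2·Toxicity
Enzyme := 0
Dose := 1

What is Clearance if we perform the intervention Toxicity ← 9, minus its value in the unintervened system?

-18

The intervention breaks the incoming arrows to Toxicity: Toxicity := 3·Enzyme no longer applies, and Toxicity = 9.
Marker = 8 if Enzyme >= -1 else 2  [with Enzyme=0]  = 8
Clearance = -2·Enzyme + Marker - 2·Toxicity  [with Enzyme=0, Marker=8, Toxicity=9]  = -10
Without intervention: Marker = 8 if Enzyme >= -1 else 2  [with Enzyme=0]  = 8; Toxicity = 3·Enzyme  [with Enzyme=0]  = 0; Clearance = -2·Enzyme + Marker - 2·Toxicity  [with Enzyme=0, Marker=8, Toxicity=0]  = 8.
Change = -10 − 8 = -18.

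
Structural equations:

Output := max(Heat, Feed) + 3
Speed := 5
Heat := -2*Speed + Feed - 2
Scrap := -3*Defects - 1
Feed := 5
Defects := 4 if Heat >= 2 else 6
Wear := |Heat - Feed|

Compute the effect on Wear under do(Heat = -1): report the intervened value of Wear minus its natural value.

The intervention breaks the incoming arrows to Heat: Heat := -2*Speed + Feed - 2 no longer applies, and Heat = -1.
Wear = |Heat - Feed|  [with Heat=-1, Feed=5]  = 6
Without intervention: Heat = -2*Speed + Feed - 2  [with Speed=5, Feed=5]  = -7; Wear = |Heat - Feed|  [with Heat=-7, Feed=5]  = 12.
Change = 6 − 12 = -6.

-6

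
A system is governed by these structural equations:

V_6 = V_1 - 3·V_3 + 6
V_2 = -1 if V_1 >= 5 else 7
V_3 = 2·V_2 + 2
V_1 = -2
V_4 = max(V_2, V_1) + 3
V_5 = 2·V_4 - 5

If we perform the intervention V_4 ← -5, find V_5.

-15

Intervening sets V_4 = -5 and removes its equation (V_4 = max(V_2, V_1) + 3).
V_5 = 2·V_4 - 5  [with V_4=-5]  = -15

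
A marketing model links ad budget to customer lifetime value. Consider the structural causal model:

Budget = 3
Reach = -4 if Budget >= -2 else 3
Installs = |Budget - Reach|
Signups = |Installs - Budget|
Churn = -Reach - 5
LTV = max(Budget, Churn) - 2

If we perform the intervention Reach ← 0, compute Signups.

0

Under do(Reach=0), the mechanism Reach = -4 if Budget >= -2 else 3 is discarded; Reach is fixed at 0.
Installs = |Budget - Reach|  [with Budget=3, Reach=0]  = 3
Signups = |Installs - Budget|  [with Installs=3, Budget=3]  = 0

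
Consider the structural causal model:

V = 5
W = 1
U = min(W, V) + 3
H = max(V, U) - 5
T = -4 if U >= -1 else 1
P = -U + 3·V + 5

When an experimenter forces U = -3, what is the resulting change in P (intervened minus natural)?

7

The intervention breaks the incoming arrows to U: U = min(W, V) + 3 no longer applies, and U = -3.
P = -U + 3·V + 5  [with U=-3, V=5]  = 23
Without intervention: U = min(W, V) + 3  [with W=1, V=5]  = 4; P = -U + 3·V + 5  [with U=4, V=5]  = 16.
Change = 23 − 16 = 7.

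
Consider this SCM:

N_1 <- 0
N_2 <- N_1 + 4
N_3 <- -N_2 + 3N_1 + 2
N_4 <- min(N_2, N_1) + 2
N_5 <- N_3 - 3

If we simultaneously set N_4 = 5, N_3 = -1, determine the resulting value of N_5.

-4

The joint intervention fixes N_4 = 5, N_3 = -1, removing each variable's own equation.
N_5 = N_3 - 3  [with N_3=-1]  = -4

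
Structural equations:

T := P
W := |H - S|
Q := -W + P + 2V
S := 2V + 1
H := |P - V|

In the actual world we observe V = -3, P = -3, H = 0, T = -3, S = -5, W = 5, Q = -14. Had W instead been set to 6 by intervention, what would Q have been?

Intervening sets W = 6 and removes its equation (W := |H - S|).
Q = -W + P + 2V  [with W=6, P=-3, V=-3]  = -15

-15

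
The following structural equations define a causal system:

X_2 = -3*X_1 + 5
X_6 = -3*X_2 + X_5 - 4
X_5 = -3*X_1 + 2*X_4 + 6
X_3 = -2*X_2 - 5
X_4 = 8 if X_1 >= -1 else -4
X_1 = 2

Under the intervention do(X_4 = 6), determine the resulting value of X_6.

11

Under do(X_4=6), the mechanism X_4 = 8 if X_1 >= -1 else -4 is discarded; X_4 is fixed at 6.
X_2 = -3*X_1 + 5  [with X_1=2]  = -1
X_5 = -3*X_1 + 2*X_4 + 6  [with X_1=2, X_4=6]  = 12
X_6 = -3*X_2 + X_5 - 4  [with X_2=-1, X_5=12]  = 11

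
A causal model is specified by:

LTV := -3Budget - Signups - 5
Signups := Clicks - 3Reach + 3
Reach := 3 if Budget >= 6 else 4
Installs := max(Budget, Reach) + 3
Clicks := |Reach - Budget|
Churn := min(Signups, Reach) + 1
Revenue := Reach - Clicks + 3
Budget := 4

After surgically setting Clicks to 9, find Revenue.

-2

The intervention breaks the incoming arrows to Clicks: Clicks := |Reach - Budget| no longer applies, and Clicks = 9.
Reach = 3 if Budget >= 6 else 4  [with Budget=4]  = 4
Revenue = Reach - Clicks + 3  [with Reach=4, Clicks=9]  = -2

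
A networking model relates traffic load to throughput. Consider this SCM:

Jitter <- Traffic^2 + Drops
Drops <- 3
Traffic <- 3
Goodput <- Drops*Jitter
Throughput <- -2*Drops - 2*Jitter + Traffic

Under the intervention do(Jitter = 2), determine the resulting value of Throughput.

-7

The intervention breaks the incoming arrows to Jitter: Jitter <- Traffic^2 + Drops no longer applies, and Jitter = 2.
Throughput = -2*Drops - 2*Jitter + Traffic  [with Drops=3, Jitter=2, Traffic=3]  = -7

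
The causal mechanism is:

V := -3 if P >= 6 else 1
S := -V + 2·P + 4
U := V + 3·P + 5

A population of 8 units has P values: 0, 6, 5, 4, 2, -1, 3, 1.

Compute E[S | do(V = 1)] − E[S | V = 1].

Every unit gets V=1 under the intervention. S values become 3, 15, 13, 11, 7, 1, 9, 5; E[S|do(V=1)] = 8.
E[S|V=1] averages over only the 7 units with V=1 (P = 0, 5, 4, 2, -1, 3, 1): S = 3, 13, 11, 7, 1, 9, 5, mean 7.
Difference = 8 − 7 = 1.

1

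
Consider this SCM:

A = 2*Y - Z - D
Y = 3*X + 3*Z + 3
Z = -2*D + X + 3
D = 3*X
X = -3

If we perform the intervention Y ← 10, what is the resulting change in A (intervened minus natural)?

-76

Intervening sets Y = 10 and removes its equation (Y = 3*X + 3*Z + 3).
D = 3*X  [with X=-3]  = -9
Z = -2*D + X + 3  [with D=-9, X=-3]  = 18
A = 2*Y - Z - D  [with Y=10, Z=18, D=-9]  = 11
Without intervention: D = 3*X  [with X=-3]  = -9; Z = -2*D + X + 3  [with D=-9, X=-3]  = 18; Y = 3*X + 3*Z + 3  [with X=-3, Z=18]  = 48; A = 2*Y - Z - D  [with Y=48, Z=18, D=-9]  = 87.
Change = 11 − 87 = -76.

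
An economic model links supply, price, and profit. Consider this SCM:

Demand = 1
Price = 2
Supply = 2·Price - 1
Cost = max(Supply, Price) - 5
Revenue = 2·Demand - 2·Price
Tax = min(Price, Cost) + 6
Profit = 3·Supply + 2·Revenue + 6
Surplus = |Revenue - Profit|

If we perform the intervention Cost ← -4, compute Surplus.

13

do(Cost=-4) replaces the equation Cost = max(Supply, Price) - 5 with the constant Cost = -4.
No directed path runs from Cost to Surplus, so Surplus keeps its natural value.
Supply = 2·Price - 1  [with Price=2]  = 3
Revenue = 2·Demand - 2·Price  [with Demand=1, Price=2]  = -2
Profit = 3·Supply + 2·Revenue + 6  [with Supply=3, Revenue=-2]  = 11
Surplus = |Revenue - Profit|  [with Revenue=-2, Profit=11]  = 13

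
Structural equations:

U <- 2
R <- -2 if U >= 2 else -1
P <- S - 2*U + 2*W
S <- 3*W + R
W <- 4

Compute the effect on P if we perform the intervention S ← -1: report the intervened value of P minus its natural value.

Intervening sets S = -1 and removes its equation (S <- 3*W + R).
P = S - 2*U + 2*W  [with S=-1, U=2, W=4]  = 3
Without intervention: R = -2 if U >= 2 else -1  [with U=2]  = -2; S = 3*W + R  [with W=4, R=-2]  = 10; P = S - 2*U + 2*W  [with S=10, U=2, W=4]  = 14.
Change = 3 − 14 = -11.

-11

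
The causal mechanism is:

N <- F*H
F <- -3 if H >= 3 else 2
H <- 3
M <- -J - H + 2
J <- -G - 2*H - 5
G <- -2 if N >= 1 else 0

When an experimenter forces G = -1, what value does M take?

Under do(G=-1), the mechanism G <- -2 if N >= 1 else 0 is discarded; G is fixed at -1.
J = -G - 2*H - 5  [with G=-1, H=3]  = -10
M = -J - H + 2  [with J=-10, H=3]  = 9

9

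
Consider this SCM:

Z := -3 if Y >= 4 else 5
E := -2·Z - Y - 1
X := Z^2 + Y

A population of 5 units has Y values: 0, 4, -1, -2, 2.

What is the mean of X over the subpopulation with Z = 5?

24.75

Observing Z=5 restricts to units where Z's equation naturally yields 5: Y ∈ {0, -1, -2, 2}. In that subpopulation X = 25, 24, 23, 27, mean 24.75.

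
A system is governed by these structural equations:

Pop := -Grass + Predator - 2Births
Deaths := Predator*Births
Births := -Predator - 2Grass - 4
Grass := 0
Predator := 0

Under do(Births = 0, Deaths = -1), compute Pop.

0

Setting Births = 0, Deaths = -1 by intervention discards those variables' equations.
Pop = -Grass + Predator - 2Births  [with Grass=0, Predator=0, Births=0]  = 0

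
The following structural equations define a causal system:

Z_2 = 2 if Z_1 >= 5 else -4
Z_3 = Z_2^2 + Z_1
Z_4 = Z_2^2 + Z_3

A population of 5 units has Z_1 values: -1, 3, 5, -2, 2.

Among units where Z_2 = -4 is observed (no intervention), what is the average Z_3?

16.5

Observing Z_2=-4 restricts to units where Z_2's equation naturally yields -4: Z_1 ∈ {-1, 3, -2, 2}. In that subpopulation Z_3 = 15, 19, 14, 18, mean 16.5.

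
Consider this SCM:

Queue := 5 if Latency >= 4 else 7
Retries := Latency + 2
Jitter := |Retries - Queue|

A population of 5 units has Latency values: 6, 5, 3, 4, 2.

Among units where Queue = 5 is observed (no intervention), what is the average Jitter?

2

Conditioning on Queue=5 selects the 3 unit(s) with Latency ∈ {6, 5, 4}. Their Jitter values: 3, 2, 1. Mean = 2.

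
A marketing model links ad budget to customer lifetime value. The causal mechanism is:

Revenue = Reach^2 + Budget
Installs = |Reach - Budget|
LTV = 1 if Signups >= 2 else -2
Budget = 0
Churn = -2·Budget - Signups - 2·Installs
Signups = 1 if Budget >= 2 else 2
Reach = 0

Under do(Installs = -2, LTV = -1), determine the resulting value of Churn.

2

Setting Installs = -2, LTV = -1 by intervention discards those variables' equations.
Signups = 1 if Budget >= 2 else 2  [with Budget=0]  = 2
Churn = -2·Budget - Signups - 2·Installs  [with Budget=0, Signups=2, Installs=-2]  = 2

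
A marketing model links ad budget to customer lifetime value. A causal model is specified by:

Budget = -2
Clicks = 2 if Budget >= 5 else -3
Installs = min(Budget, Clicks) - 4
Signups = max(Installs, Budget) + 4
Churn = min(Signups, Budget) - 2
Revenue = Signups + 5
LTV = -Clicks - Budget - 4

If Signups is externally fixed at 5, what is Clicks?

The intervention breaks the incoming arrows to Signups: Signups = max(Installs, Budget) + 4 no longer applies, and Signups = 5.
Since Clicks is not a descendant of the intervened variable, it is unaffected.
Clicks = 2 if Budget >= 5 else -3  [with Budget=-2]  = -3

-3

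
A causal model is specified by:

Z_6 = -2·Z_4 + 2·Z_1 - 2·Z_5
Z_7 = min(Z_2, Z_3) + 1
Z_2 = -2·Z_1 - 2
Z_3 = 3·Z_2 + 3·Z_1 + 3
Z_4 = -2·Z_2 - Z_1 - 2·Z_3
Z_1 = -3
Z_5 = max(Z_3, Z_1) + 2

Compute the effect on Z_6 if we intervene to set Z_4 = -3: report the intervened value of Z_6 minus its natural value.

Under do(Z_4=-3), the mechanism Z_4 = -2·Z_2 - Z_1 - 2·Z_3 is discarded; Z_4 is fixed at -3.
Z_2 = -2·Z_1 - 2  [with Z_1=-3]  = 4
Z_3 = 3·Z_2 + 3·Z_1 + 3  [with Z_2=4, Z_1=-3]  = 6
Z_5 = max(Z_3, Z_1) + 2  [with Z_3=6, Z_1=-3]  = 8
Z_6 = -2·Z_4 + 2·Z_1 - 2·Z_5  [with Z_4=-3, Z_1=-3, Z_5=8]  = -16
Without intervention: Z_2 = -2·Z_1 - 2  [with Z_1=-3]  = 4; Z_3 = 3·Z_2 + 3·Z_1 + 3  [with Z_2=4, Z_1=-3]  = 6; Z_4 = -2·Z_2 - Z_1 - 2·Z_3  [with Z_2=4, Z_1=-3, Z_3=6]  = -17; Z_5 = max(Z_3, Z_1) + 2  [with Z_3=6, Z_1=-3]  = 8; Z_6 = -2·Z_4 + 2·Z_1 - 2·Z_5  [with Z_4=-17, Z_1=-3, Z_5=8]  = 12.
Change = -16 − 12 = -28.

-28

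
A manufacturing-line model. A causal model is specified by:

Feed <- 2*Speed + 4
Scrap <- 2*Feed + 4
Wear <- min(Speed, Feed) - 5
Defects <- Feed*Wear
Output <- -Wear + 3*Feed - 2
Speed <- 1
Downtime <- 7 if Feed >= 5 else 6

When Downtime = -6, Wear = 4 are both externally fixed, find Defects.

24

The joint intervention fixes Downtime = -6, Wear = 4, removing each variable's own equation.
Feed = 2*Speed + 4  [with Speed=1]  = 6
Defects = Feed*Wear  [with Feed=6, Wear=4]  = 24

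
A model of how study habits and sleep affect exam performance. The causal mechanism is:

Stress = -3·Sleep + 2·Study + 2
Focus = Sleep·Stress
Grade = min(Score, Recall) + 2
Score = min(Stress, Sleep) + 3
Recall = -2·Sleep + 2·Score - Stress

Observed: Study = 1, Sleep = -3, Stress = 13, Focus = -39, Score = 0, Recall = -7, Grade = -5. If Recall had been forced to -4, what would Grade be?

Intervening sets Recall = -4 and removes its equation (Recall = -2·Sleep + 2·Score - Stress).
Stress = -3·Sleep + 2·Study + 2  [with Sleep=-3, Study=1]  = 13
Score = min(Stress, Sleep) + 3  [with Stress=13, Sleep=-3]  = 0
Grade = min(Score, Recall) + 2  [with Score=0, Recall=-4]  = -2

-2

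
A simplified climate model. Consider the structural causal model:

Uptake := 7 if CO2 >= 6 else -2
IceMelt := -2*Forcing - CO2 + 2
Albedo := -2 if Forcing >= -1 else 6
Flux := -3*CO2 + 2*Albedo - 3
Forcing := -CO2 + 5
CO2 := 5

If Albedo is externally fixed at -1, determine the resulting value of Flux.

Intervening sets Albedo = -1 and removes its equation (Albedo := -2 if Forcing >= -1 else 6).
Flux = -3*CO2 + 2*Albedo - 3  [with CO2=5, Albedo=-1]  = -20

-20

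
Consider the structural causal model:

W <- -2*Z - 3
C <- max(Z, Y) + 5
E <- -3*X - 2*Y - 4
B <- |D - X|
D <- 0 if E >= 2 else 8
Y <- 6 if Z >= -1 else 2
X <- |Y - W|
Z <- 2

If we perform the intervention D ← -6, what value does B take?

19

Intervening sets D = -6 and removes its equation (D <- 0 if E >= 2 else 8).
W = -2*Z - 3  [with Z=2]  = -7
Y = 6 if Z >= -1 else 2  [with Z=2]  = 6
X = |Y - W|  [with Y=6, W=-7]  = 13
B = |D - X|  [with D=-6, X=13]  = 19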